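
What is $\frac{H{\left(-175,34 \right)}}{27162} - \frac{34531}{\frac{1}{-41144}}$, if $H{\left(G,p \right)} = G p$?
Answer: $\frac{19295116981609}{13581} \approx 1.4207 \cdot 10^{9}$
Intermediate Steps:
$\frac{H{\left(-175,34 \right)}}{27162} - \frac{34531}{\frac{1}{-41144}} = \frac{\left(-175\right) 34}{27162} - \frac{34531}{\frac{1}{-41144}} = \left(-5950\right) \frac{1}{27162} - \frac{34531}{- \frac{1}{41144}} = - \frac{2975}{13581} - -1420743464 = - \frac{2975}{13581} + 1420743464 = \frac{19295116981609}{13581}$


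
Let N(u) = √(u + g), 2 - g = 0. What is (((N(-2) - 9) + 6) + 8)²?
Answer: 25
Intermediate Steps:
g = 2 (g = 2 - 1*0 = 2 + 0 = 2)
N(u) = √(2 + u) (N(u) = √(u + 2) = √(2 + u))
(((N(-2) - 9) + 6) + 8)² = (((√(2 - 2) - 9) + 6) + 8)² = (((√0 - 9) + 6) + 8)² = (((0 - 9) + 6) + 8)² = ((-9 + 6) + 8)² = (-3 + 8)² = 5² = 25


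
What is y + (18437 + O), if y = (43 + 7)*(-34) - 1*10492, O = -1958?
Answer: 4287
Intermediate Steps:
y = -12192 (y = 50*(-34) - 10492 = -1700 - 10492 = -12192)
y + (18437 + O) = -12192 + (18437 - 1958) = -12192 + 16479 = 4287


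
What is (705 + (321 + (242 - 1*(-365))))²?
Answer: 2666689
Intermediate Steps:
(705 + (321 + (242 - 1*(-365))))² = (705 + (321 + (242 + 365)))² = (705 + (321 + 607))² = (705 + 928)² = 1633² = 2666689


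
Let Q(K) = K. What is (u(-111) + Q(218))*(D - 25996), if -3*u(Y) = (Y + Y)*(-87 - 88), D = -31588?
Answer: 733159488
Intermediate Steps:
u(Y) = 350*Y/3 (u(Y) = -(Y + Y)*(-87 - 88)/3 = -2*Y*(-175)/3 = -(-350)*Y/3 = 350*Y/3)
(u(-111) + Q(218))*(D - 25996) = ((350/3)*(-111) + 218)*(-31588 - 25996) = (-12950 + 218)*(-57584) = -12732*(-57584) = 733159488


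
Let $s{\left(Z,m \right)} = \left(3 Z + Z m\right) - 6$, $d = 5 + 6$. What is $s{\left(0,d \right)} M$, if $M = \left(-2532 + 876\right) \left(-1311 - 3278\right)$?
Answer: $-45596304$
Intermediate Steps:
$M = 7599384$ ($M = \left(-1656\right) \left(-4589\right) = 7599384$)
$d = 11$
$s{\left(Z,m \right)} = -6 + 3 Z + Z m$ ($s{\left(Z,m \right)} = \left(3 Z + Z m\right) - 6 = -6 + 3 Z + Z m$)
$s{\left(0,d \right)} M = \left(-6 + 3 \cdot 0 + 0 \cdot 11\right) 7599384 = \left(-6 + 0 + 0\right) 7599384 = \left(-6\right) 7599384 = -45596304$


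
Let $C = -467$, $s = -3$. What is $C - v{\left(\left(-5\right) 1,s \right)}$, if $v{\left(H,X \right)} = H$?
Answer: $-462$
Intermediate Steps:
$C - v{\left(\left(-5\right) 1,s \right)} = -467 - \left(-5\right) 1 = -467 - -5 = -467 + 5 = -462$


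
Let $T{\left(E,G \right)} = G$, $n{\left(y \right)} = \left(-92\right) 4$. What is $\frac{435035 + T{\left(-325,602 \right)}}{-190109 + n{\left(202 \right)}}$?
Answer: $- \frac{435637}{190477} \approx -2.2871$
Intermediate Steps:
$n{\left(y \right)} = -368$
$\frac{435035 + T{\left(-325,602 \right)}}{-190109 + n{\left(202 \right)}} = \frac{435035 + 602}{-190109 - 368} = \frac{435637}{-190477} = 435637 \left(- \frac{1}{190477}\right) = - \frac{435637}{190477}$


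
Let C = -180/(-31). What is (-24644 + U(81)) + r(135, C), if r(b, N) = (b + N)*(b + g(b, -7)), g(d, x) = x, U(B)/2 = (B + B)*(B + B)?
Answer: 1421884/31 ≈ 45867.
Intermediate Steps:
U(B) = 8*B² (U(B) = 2*((B + B)*(B + B)) = 2*((2*B)*(2*B)) = 2*(4*B²) = 8*B²)
C = 180/31 (C = -180*(-1/31) = 180/31 ≈ 5.8064)
r(b, N) = (-7 + b)*(N + b) (r(b, N) = (b + N)*(b - 7) = (N + b)*(-7 + b) = (-7 + b)*(N + b))
(-24644 + U(81)) + r(135, C) = (-24644 + 8*81²) + (135² - 7*180/31 - 7*135 + (180/31)*135) = (-24644 + 8*6561) + (18225 - 1260/31 - 945 + 24300/31) = (-24644 + 52488) + 558720/31 = 27844 + 558720/31 = 1421884/31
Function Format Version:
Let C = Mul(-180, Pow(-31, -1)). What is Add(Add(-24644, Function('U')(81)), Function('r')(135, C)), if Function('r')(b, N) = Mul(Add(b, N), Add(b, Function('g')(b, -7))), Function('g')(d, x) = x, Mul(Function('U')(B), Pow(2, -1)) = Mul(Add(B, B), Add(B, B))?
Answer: Rational(1421884, 31) ≈ 45867.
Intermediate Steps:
Function('U')(B) = Mul(8, Pow(B, 2)) (Function('U')(B) = Mul(2, Mul(Add(B, B), Add(B, B))) = Mul(2, Mul(Mul(2, B), Mul(2, B))) = Mul(2, Mul(4, Pow(B, 2))) = Mul(8, Pow(B, 2)))
C = Rational(180, 31) (C = Mul(-180, Rational(-1, 31)) = Rational(180, 31) ≈ 5.8064)
Function('r')(b, N) = Mul(Add(-7, b), Add(N, b)) (Function('r')(b, N) = Mul(Add(b, N), Add(b, -7)) = Mul(Add(N, b), Add(-7, b)) = Mul(Add(-7, b), Add(N, b)))
Add(Add(-24644, Function('U')(81)), Function('r')(135, C)) = Add(Add(-24644, Mul(8, Pow(81, 2))), Add(Pow(135, 2), Mul(-7, Rational(180, 31)), Mul(-7, 135), Mul(Rational(180, 31), 135))) = Add(Add(-24644, Mul(8, 6561)), Add(18225, Rational(-1260, 31), -945, Rational(24300, 31))) = Add(Add(-24644, 52488), Rational(558720, 31)) = Add(27844, Rational(558720, 31)) = Rational(1421884, 31)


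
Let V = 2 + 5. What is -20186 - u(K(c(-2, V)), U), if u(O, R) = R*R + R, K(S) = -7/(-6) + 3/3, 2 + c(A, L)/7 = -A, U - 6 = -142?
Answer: -38546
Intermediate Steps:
U = -136 (U = 6 - 142 = -136)
V = 7
c(A, L) = -14 - 7*A (c(A, L) = -14 + 7*(-A) = -14 - 7*A)
K(S) = 13/6 (K(S) = -7*(-⅙) + 3*(⅓) = 7/6 + 1 = 13/6)
u(O, R) = R + R² (u(O, R) = R² + R = R + R²)
-20186 - u(K(c(-2, V)), U) = -20186 - (-136)*(1 - 136) = -20186 - (-136)*(-135) = -20186 - 1*18360 = -20186 - 18360 = -38546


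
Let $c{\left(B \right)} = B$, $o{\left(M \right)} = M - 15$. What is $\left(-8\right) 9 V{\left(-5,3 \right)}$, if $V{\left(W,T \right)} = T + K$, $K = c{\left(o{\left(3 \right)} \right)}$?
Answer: $648$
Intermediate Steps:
$o{\left(M \right)} = -15 + M$ ($o{\left(M \right)} = M - 15 = -15 + M$)
$K = -12$ ($K = -15 + 3 = -12$)
$V{\left(W,T \right)} = -12 + T$ ($V{\left(W,T \right)} = T - 12 = -12 + T$)
$\left(-8\right) 9 V{\left(-5,3 \right)} = \left(-8\right) 9 \left(-12 + 3\right) = \left(-72\right) \left(-9\right) = 648$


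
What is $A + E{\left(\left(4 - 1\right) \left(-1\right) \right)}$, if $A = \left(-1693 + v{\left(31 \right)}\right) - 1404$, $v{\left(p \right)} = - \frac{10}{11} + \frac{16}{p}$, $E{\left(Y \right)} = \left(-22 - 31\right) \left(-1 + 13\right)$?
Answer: $- \frac{1273087}{341} \approx -3733.4$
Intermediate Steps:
$E{\left(Y \right)} = -636$ ($E{\left(Y \right)} = \left(-53\right) 12 = -636$)
$v{\left(p \right)} = - \frac{10}{11} + \frac{16}{p}$ ($v{\left(p \right)} = \left(-10\right) \frac{1}{11} + \frac{16}{p} = - \frac{10}{11} + \frac{16}{p}$)
$A = - \frac{1056211}{341}$ ($A = \left(-1693 - \left(\frac{10}{11} - \frac{16}{31}\right)\right) - 1404 = \left(-1693 + \left(- \frac{10}{11} + 16 \cdot \frac{1}{31}\right)\right) - 1404 = \left(-1693 + \left(- \frac{10}{11} + \frac{16}{31}\right)\right) - 1404 = \left(-1693 - \frac{134}{341}\right) - 1404 = - \frac{577447}{341} - 1404 = - \frac{1056211}{341} \approx -3097.4$)
$A + E{\left(\left(4 - 1\right) \left(-1\right) \right)} = - \frac{1056211}{341} - 636 = - \frac{1273087}{341}$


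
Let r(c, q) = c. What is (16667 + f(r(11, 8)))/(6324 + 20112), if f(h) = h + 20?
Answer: 2783/4406 ≈ 0.63164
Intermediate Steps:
f(h) = 20 + h
(16667 + f(r(11, 8)))/(6324 + 20112) = (16667 + (20 + 11))/(6324 + 20112) = (16667 + 31)/26436 = 16698*(1/26436) = 2783/4406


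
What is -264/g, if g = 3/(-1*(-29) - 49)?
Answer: 1760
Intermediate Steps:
g = -3/20 (g = 3/(29 - 49) = 3/(-20) = -1/20*3 = -3/20 ≈ -0.15000)
-264/g = -264/(-3/20) = -264*(-20/3) = 1760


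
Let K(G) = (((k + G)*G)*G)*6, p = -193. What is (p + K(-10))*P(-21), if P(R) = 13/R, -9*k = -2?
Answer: 33761/9 ≈ 3751.2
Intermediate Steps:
k = 2/9 (k = -⅑*(-2) = 2/9 ≈ 0.22222)
K(G) = 6*G²*(2/9 + G) (K(G) = (((2/9 + G)*G)*G)*6 = ((G*(2/9 + G))*G)*6 = (G²*(2/9 + G))*6 = 6*G²*(2/9 + G))
(p + K(-10))*P(-21) = (-193 + (-10)²*(4/3 + 6*(-10)))*(13/(-21)) = (-193 + 100*(4/3 - 60))*(13*(-1/21)) = (-193 + 100*(-176/3))*(-13/21) = (-193 - 17600/3)*(-13/21) = -18179/3*(-13/21) = 33761/9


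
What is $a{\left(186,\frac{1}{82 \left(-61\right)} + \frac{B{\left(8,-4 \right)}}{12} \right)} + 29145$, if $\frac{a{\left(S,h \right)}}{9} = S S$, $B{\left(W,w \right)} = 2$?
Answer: $340509$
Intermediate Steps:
$a{\left(S,h \right)} = 9 S^{2}$ ($a{\left(S,h \right)} = 9 S S = 9 S^{2}$)
$a{\left(186,\frac{1}{82 \left(-61\right)} + \frac{B{\left(8,-4 \right)}}{12} \right)} + 29145 = 9 \cdot 186^{2} + 29145 = 9 \cdot 34596 + 29145 = 311364 + 29145 = 340509$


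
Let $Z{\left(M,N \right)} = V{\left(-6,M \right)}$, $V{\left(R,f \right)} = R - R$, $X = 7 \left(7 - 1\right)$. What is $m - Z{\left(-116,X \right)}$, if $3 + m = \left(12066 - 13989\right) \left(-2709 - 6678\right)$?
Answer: $18051198$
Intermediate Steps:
$X = 42$ ($X = 7 \cdot 6 = 42$)
$V{\left(R,f \right)} = 0$
$Z{\left(M,N \right)} = 0$
$m = 18051198$ ($m = -3 + \left(12066 - 13989\right) \left(-2709 - 6678\right) = -3 - -18051201 = -3 + 18051201 = 18051198$)
$m - Z{\left(-116,X \right)} = 18051198 - 0 = 18051198 + 0 = 18051198$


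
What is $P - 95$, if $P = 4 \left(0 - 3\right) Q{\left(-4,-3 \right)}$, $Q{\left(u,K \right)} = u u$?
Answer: $-287$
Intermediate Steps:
$Q{\left(u,K \right)} = u^{2}$
$P = -192$ ($P = 4 \left(0 - 3\right) \left(-4\right)^{2} = 4 \left(-3\right) 16 = \left(-12\right) 16 = -192$)
$P - 95 = -192 - 95 = -287$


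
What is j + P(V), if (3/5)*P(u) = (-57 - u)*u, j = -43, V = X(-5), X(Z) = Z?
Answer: 1171/3 ≈ 390.33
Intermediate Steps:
V = -5
P(u) = 5*u*(-57 - u)/3 (P(u) = 5*((-57 - u)*u)/3 = 5*(u*(-57 - u))/3 = 5*u*(-57 - u)/3)
j + P(V) = -43 - 5/3*(-5)*(57 - 5) = -43 - 5/3*(-5)*52 = -43 + 1300/3 = 1171/3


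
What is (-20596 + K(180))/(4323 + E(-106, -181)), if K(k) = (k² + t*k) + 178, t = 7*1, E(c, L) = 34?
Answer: 13242/4357 ≈ 3.0392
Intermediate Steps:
t = 7
K(k) = 178 + k² + 7*k (K(k) = (k² + 7*k) + 178 = 178 + k² + 7*k)
(-20596 + K(180))/(4323 + E(-106, -181)) = (-20596 + (178 + 180² + 7*180))/(4323 + 34) = (-20596 + (178 + 32400 + 1260))/4357 = (-20596 + 33838)*(1/4357) = 13242*(1/4357) = 13242/4357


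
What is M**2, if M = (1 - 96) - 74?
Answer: 28561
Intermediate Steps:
M = -169 (M = -95 - 74 = -169)
M**2 = (-169)**2 = 28561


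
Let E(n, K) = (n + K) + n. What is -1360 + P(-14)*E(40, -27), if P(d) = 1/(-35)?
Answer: -47653/35 ≈ -1361.5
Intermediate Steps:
P(d) = -1/35
E(n, K) = K + 2*n (E(n, K) = (K + n) + n = K + 2*n)
-1360 + P(-14)*E(40, -27) = -1360 - (-27 + 2*40)/35 = -1360 - (-27 + 80)/35 = -1360 - 1/35*53 = -1360 - 53/35 = -47653/35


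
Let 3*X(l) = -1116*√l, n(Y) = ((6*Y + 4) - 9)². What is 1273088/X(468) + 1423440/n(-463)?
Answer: 1423440/7745089 - 159136*√13/3627 ≈ -158.01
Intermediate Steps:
n(Y) = (-5 + 6*Y)² (n(Y) = ((4 + 6*Y) - 9)² = (-5 + 6*Y)²)
X(l) = -372*√l (X(l) = (-1116*√l)/3 = -372*√l)
1273088/X(468) + 1423440/n(-463) = 1273088/((-2232*√13)) + 1423440/((-5 + 6*(-463))²) = 1273088/((-2232*√13)) + 1423440/((-5 - 2778)²) = 1273088/((-2232*√13)) + 1423440/((-2783)²) = 1273088*(-√13/29016) + 1423440/7745089 = -159136*√13/3627 + 1423440*(1/7745089) = -159136*√13/3627 + 1423440/7745089 = 1423440/7745089 - 159136*√13/3627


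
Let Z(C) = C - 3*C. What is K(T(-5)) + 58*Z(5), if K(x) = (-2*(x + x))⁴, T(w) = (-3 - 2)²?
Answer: 99999420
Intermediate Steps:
Z(C) = -2*C
T(w) = 25 (T(w) = (-5)² = 25)
K(x) = 256*x⁴ (K(x) = (-4*x)⁴ = 256*x⁴)
K(T(-5)) + 58*Z(5) = 256*25⁴ + 58*(-2*5) = 256*390625 + 58*(-10) = 100000000 - 580 = 99999420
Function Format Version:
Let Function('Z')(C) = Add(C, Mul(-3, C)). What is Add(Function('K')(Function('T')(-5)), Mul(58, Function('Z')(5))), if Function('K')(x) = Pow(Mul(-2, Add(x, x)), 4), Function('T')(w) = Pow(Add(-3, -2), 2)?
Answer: 99999420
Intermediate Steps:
Function('Z')(C) = Mul(-2, C)
Function('T')(w) = 25 (Function('T')(w) = Pow(-5, 2) = 25)
Function('K')(x) = Mul(256, Pow(x, 4)) (Function('K')(x) = Pow(Mul(-2, Mul(2, x)), 4) = Pow(Mul(-4, x), 4) = Mul(256, Pow(x, 4)))
Add(Function('K')(Function('T')(-5)), Mul(58, Function('Z')(5))) = Add(Mul(256, Pow(25, 4)), Mul(58, Mul(-2, 5))) = Add(Mul(256, 390625), Mul(58, -10)) = Add(100000000, -580) = 99999420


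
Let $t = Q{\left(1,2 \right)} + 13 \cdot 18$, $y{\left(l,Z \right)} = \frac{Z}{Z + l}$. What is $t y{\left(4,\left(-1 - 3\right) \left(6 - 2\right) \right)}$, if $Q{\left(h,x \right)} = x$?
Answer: $\frac{944}{3} \approx 314.67$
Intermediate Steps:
$y{\left(l,Z \right)} = \frac{Z}{Z + l}$
$t = 236$ ($t = 2 + 13 \cdot 18 = 2 + 234 = 236$)
$t y{\left(4,\left(-1 - 3\right) \left(6 - 2\right) \right)} = 236 \frac{\left(-1 - 3\right) \left(6 - 2\right)}{\left(-1 - 3\right) \left(6 - 2\right) + 4} = 236 \frac{\left(-4\right) 4}{\left(-4\right) 4 + 4} = 236 \left(- \frac{16}{-16 + 4}\right) = 236 \left(- \frac{16}{-12}\right) = 236 \left(\left(-16\right) \left(- \frac{1}{12}\right)\right) = 236 \cdot \frac{4}{3} = \frac{944}{3}$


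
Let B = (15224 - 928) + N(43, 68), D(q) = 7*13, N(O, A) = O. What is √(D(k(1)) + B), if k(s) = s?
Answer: √14430 ≈ 120.12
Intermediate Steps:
D(q) = 91
B = 14339 (B = (15224 - 928) + 43 = 14296 + 43 = 14339)
√(D(k(1)) + B) = √(91 + 14339) = √14430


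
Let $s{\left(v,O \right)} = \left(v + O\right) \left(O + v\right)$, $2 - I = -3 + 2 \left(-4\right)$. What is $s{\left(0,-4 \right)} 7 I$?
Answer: $1456$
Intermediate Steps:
$I = 13$ ($I = 2 - \left(-3 + 2 \left(-4\right)\right) = 2 - \left(-3 - 8\right) = 2 - -11 = 2 + 11 = 13$)
$s{\left(v,O \right)} = \left(O + v\right)^{2}$ ($s{\left(v,O \right)} = \left(O + v\right) \left(O + v\right) = \left(O + v\right)^{2}$)
$s{\left(0,-4 \right)} 7 I = \left(-4 + 0\right)^{2} \cdot 7 \cdot 13 = \left(-4\right)^{2} \cdot 7 \cdot 13 = 16 \cdot 7 \cdot 13 = 112 \cdot 13 = 1456$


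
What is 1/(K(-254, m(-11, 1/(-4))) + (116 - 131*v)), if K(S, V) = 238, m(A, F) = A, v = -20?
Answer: 1/2974 ≈ 0.00033625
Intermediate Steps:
1/(K(-254, m(-11, 1/(-4))) + (116 - 131*v)) = 1/(238 + (116 - 131*(-20))) = 1/(238 + (116 + 2620)) = 1/(238 + 2736) = 1/2974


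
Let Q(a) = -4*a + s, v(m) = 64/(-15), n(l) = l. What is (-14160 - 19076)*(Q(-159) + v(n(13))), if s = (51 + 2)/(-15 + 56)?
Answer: -12939140396/615 ≈ -2.1039e+7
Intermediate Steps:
s = 53/41 ≈ 1.2927
v(m) = -64/15 (v(m) = 64*(-1/15) = -64/15)
Q(a) = 53/41 - 4*a (Q(a) = -4*a + 53/41 = 53/41 - 4*a)
(-14160 - 19076)*(Q(-159) + v(n(13))) = (-14160 - 19076)*((53/41 - 4*(-159)) - 64/15) = -33236*((53/41 + 636) - 64/15) = -33236*(26129/41 - 64/15) = -33236*389311/615 = -12939140396/615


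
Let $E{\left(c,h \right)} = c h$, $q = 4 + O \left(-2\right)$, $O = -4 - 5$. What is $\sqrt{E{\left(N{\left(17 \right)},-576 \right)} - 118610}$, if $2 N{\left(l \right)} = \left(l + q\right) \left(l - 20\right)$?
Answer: $i \sqrt{84914} \approx 291.4 i$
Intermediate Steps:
$O = -9$
$q = 22$ ($q = 4 - -18 = 4 + 18 = 22$)
$N{\left(l \right)} = \frac{\left(-20 + l\right) \left(22 + l\right)}{2}$ ($N{\left(l \right)} = \frac{\left(l + 22\right) \left(l - 20\right)}{2} = \frac{\left(22 + l\right) \left(-20 + l\right)}{2} = \frac{\left(-20 + l\right) \left(22 + l\right)}{2}$)
$\sqrt{E{\left(N{\left(17 \right)},-576 \right)} - 118610} = \sqrt{\left(-220 + 17 + \frac{17^{2}}{2}\right) \left(-576\right) - 118610} = \sqrt{\left(-220 + 17 + \frac{1}{2} \cdot 289\right) \left(-576\right) - 118610} = \sqrt{\left(-220 + 17 + \frac{289}{2}\right) \left(-576\right) - 118610} = \sqrt{\left(- \frac{117}{2}\right) \left(-576\right) - 118610} = \sqrt{33696 - 118610} = \sqrt{-84914} = i \sqrt{84914}$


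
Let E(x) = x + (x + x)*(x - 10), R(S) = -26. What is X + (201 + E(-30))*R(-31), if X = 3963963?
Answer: 3897117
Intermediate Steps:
E(x) = x + 2*x*(-10 + x) (E(x) = x + (2*x)*(-10 + x) = x + 2*x*(-10 + x))
X + (201 + E(-30))*R(-31) = 3963963 + (201 - 30*(-19 + 2*(-30)))*(-26) = 3963963 + (201 - 30*(-19 - 60))*(-26) = 3963963 + (201 - 30*(-79))*(-26) = 3963963 + (201 + 2370)*(-26) = 3963963 + 2571*(-26) = 3963963 - 66846 = 3897117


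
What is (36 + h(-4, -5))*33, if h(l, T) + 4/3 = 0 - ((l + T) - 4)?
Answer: 1573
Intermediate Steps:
h(l, T) = 8/3 - T - l (h(l, T) = -4/3 + (0 - ((l + T) - 4)) = -4/3 + (0 - ((T + l) - 4)) = -4/3 + (0 - (-4 + T + l)) = -4/3 + (0 + (4 - T - l)) = -4/3 + (4 - T - l) = 8/3 - T - l)
(36 + h(-4, -5))*33 = (36 + (8/3 - 1*(-5) - 1*(-4)))*33 = (36 + (8/3 + 5 + 4))*33 = (36 + 35/3)*33 = (143/3)*33 = 1573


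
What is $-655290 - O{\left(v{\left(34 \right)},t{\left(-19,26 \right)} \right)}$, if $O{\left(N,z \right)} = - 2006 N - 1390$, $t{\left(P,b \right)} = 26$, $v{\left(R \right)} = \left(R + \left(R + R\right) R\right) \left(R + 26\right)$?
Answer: $281710660$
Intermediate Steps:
$v{\left(R \right)} = \left(26 + R\right) \left(R + 2 R^{2}\right)$ ($v{\left(R \right)} = \left(R + 2 R R\right) \left(26 + R\right) = \left(R + 2 R^{2}\right) \left(26 + R\right) = \left(26 + R\right) \left(R + 2 R^{2}\right)$)
$O{\left(N,z \right)} = -1390 - 2006 N$
$-655290 - O{\left(v{\left(34 \right)},t{\left(-19,26 \right)} \right)} = -655290 - \left(-1390 - 2006 \cdot 34 \left(26 + 2 \cdot 34^{2} + 53 \cdot 34\right)\right) = -655290 - \left(-1390 - 2006 \cdot 34 \left(26 + 2 \cdot 1156 + 1802\right)\right) = -655290 - \left(-1390 - 2006 \cdot 34 \left(26 + 2312 + 1802\right)\right) = -655290 - \left(-1390 - 2006 \cdot 34 \cdot 4140\right) = -655290 - \left(-1390 - 282364560\right) = -655290 - -282365950 = -655290 + 282365950 = 281710660$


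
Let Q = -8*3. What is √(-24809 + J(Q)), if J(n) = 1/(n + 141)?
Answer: 2*I*√9433619/39 ≈ 157.51*I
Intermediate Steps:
Q = -24
J(n) = 1/(141 + n)
√(-24809 + J(Q)) = √(-24809 + 1/(141 - 24)) = √(-24809 + 1/117) = √(-2902652/117) = 2*I*√9433619/39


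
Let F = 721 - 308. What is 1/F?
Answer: 1/413 ≈ 0.0024213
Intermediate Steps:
F = 413
1/F = 1/413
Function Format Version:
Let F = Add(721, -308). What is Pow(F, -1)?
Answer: Rational(1, 413) ≈ 0.0024213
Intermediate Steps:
F = 413
Pow(F, -1) = Pow(413, -1) = Rational(1, 413)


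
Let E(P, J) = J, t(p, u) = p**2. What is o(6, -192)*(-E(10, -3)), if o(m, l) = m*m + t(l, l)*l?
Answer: -21233556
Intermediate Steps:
o(m, l) = l**3 + m**2 (o(m, l) = m*m + l**2*l = m**2 + l**3 = l**3 + m**2)
o(6, -192)*(-E(10, -3)) = ((-192)**3 + 6**2)*(-1*(-3)) = (-7077888 + 36)*3 = -7077852*3 = -21233556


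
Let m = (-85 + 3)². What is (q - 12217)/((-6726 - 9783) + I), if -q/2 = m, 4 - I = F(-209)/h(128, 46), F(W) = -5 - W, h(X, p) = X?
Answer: 821280/528211 ≈ 1.5548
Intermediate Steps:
m = 6724 (m = (-82)² = 6724)
I = 77/32 (I = 4 - (-5 - 1*(-209))/128 = 4 - (-5 + 209)/128 = 4 - 204/128 = 4 - 1*51/32 = 4 - 51/32 = 77/32 ≈ 2.4063)
q = -13448 (q = -2*6724 = -13448)
(q - 12217)/((-6726 - 9783) + I) = (-13448 - 12217)/((-6726 - 9783) + 77/32) = -25665/(-16509 + 77/32) = -25665/(-528211/32) = -25665*(-32/528211) = 821280/528211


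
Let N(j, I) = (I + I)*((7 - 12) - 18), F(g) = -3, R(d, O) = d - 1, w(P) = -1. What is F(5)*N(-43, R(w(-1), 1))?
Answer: -276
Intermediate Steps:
R(d, O) = -1 + d
N(j, I) = -46*I (N(j, I) = (2*I)*(-5 - 18) = (2*I)*(-23) = -46*I)
F(5)*N(-43, R(w(-1), 1)) = -(-138)*(-1 - 1) = -(-138)*(-2) = -3*92 = -276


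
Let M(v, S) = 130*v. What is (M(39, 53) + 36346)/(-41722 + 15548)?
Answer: -20708/13087 ≈ -1.5823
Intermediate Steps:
(M(39, 53) + 36346)/(-41722 + 15548) = (130*39 + 36346)/(-41722 + 15548) = (5070 + 36346)/(-26174) = 41416*(-1/26174) = -20708/13087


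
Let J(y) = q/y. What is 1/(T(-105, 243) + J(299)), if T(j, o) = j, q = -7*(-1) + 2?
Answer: -299/31386 ≈ -0.0095265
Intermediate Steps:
q = 9 (q = 7 + 2 = 9)
J(y) = 9/y
1/(T(-105, 243) + J(299)) = 1/(-105 + 9/299) = 1/(-31386/299) = -299/31386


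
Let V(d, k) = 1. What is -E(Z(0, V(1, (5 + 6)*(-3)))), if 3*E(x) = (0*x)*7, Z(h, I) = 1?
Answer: 0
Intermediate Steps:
E(x) = 0 (E(x) = ((0*x)*7)/3 = (0*7)/3 = (⅓)*0 = 0)
-E(Z(0, V(1, (5 + 6)*(-3)))) = -1*0 = 0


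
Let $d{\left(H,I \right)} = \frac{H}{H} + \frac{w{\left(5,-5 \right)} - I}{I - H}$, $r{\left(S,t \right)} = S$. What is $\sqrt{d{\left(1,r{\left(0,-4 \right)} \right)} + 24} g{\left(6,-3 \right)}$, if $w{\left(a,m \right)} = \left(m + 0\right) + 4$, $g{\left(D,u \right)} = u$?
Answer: $- 3 \sqrt{26} \approx -15.297$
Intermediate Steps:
$w{\left(a,m \right)} = 4 + m$ ($w{\left(a,m \right)} = m + 4 = 4 + m$)
$d{\left(H,I \right)} = 1 + \frac{-1 - I}{I - H}$ ($d{\left(H,I \right)} = \frac{H}{H} + \frac{\left(4 - 5\right) - I}{I - H} = 1 + \frac{-1 - I}{I - H}$)
$\sqrt{d{\left(1,r{\left(0,-4 \right)} \right)} + 24} g{\left(6,-3 \right)} = \sqrt{\frac{1 + 1}{1 - 0} + 24} \left(-3\right) = \sqrt{\frac{1}{1 + 0} \cdot 2 + 24} \left(-3\right) = \sqrt{1^{-1} \cdot 2 + 24} \left(-3\right) = \sqrt{1 \cdot 2 + 24} \left(-3\right) = \sqrt{2 + 24} \left(-3\right) = \sqrt{26} \left(-3\right) = - 3 \sqrt{26}$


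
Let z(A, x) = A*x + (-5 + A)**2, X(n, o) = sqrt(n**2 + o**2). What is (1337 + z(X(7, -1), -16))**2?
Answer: 2027544 - 367120*sqrt(2) ≈ 1.5084e+6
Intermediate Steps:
z(A, x) = (-5 + A)**2 + A*x
(1337 + z(X(7, -1), -16))**2 = (1337 + ((-5 + sqrt(7**2 + (-1)**2))**2 + sqrt(7**2 + (-1)**2)*(-16)))**2 = (1337 + ((-5 + sqrt(49 + 1))**2 + sqrt(49 + 1)*(-16)))**2 = (1337 + ((-5 + sqrt(50))**2 + sqrt(50)*(-16)))**2 = (1337 + ((-5 + 5*sqrt(2))**2 + (5*sqrt(2))*(-16)))**2 = (1337 + ((-5 + 5*sqrt(2))**2 - 80*sqrt(2)))**2 = (1337 + (-5 + 5*sqrt(2))**2 - 80*sqrt(2))**2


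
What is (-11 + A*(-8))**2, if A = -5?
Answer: 841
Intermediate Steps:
(-11 + A*(-8))**2 = (-11 - 5*(-8))**2 = (-11 + 40)**2 = 29**2 = 841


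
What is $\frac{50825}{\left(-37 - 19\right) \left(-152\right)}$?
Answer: $\frac{2675}{448} \approx 5.971$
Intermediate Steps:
$\frac{50825}{\left(-37 - 19\right) \left(-152\right)} = \frac{50825}{\left(-56\right) \left(-152\right)} = \frac{50825}{8512} = 50825 \cdot \frac{1}{8512} = \frac{2675}{448}$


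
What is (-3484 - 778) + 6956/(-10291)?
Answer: -43867198/10291 ≈ -4262.7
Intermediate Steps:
(-3484 - 778) + 6956/(-10291) = -4262 + 6956*(-1/10291) = -4262 - 6956/10291 = -43867198/10291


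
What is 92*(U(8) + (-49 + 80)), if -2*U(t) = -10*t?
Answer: 6532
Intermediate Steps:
U(t) = 5*t (U(t) = -(-5)*t = 5*t)
92*(U(8) + (-49 + 80)) = 92*(5*8 + (-49 + 80)) = 92*(40 + 31) = 92*71 = 6532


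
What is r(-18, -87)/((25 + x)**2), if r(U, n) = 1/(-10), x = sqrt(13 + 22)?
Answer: -33/174050 + sqrt(35)/69620 ≈ -0.00010462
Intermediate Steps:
x = sqrt(35) ≈ 5.9161
r(U, n) = -1/10
r(-18, -87)/((25 + x)**2) = -1/(10*(25 + sqrt(35))**2)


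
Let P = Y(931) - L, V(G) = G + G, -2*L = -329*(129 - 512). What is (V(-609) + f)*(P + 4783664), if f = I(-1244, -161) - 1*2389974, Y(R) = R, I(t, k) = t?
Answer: -11597569164946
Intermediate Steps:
L = -126007/2 (L = -(-329)*(129 - 512)/2 = -(-329)*(-383)/2 = -½*126007 = -126007/2 ≈ -63004.)
f = -2391218 (f = -1244 - 1*2389974 = -1244 - 2389974 = -2391218)
V(G) = 2*G
P = 127869/2 (P = 931 - 1*(-126007/2) = 931 + 126007/2 = 127869/2 ≈ 63935.)
(V(-609) + f)*(P + 4783664) = (2*(-609) - 2391218)*(127869/2 + 4783664) = (-1218 - 2391218)*(9695197/2) = -2392436*9695197/2 = -11597569164946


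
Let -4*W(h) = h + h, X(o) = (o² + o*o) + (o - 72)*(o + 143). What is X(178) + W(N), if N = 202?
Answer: 97293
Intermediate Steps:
X(o) = 2*o² + (-72 + o)*(143 + o) (X(o) = (o² + o²) + (-72 + o)*(143 + o) = 2*o² + (-72 + o)*(143 + o))
W(h) = -h/2 (W(h) = -(h + h)/4 = -h/2)
X(178) + W(N) = (-10296 + 3*178² + 71*178) - ½*202 = (-10296 + 3*31684 + 12638) - 101 = (-10296 + 95052 + 12638) - 101 = 97394 - 101 = 97293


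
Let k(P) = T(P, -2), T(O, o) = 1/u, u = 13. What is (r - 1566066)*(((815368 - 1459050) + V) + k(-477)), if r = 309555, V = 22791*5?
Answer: 8652900175950/13 ≈ 6.6561e+11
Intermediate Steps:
V = 113955
T(O, o) = 1/13
k(P) = 1/13
(r - 1566066)*(((815368 - 1459050) + V) + k(-477)) = (309555 - 1566066)*(((815368 - 1459050) + 113955) + 1/13) = -1256511*((-643682 + 113955) + 1/13) = -1256511*(-529727 + 1/13) = -1256511*(-6886450/13) = 8652900175950/13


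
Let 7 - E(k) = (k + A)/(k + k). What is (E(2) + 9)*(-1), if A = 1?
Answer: -61/4 ≈ -15.250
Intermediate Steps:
E(k) = 7 - (1 + k)/(2*k) (E(k) = 7 - (k + 1)/(k + k) = 7 - (1 + k)/(2*k))
(E(2) + 9)*(-1) = ((½)*(-1 + 13*2)/2 + 9)*(-1) = ((½)*(½)*(-1 + 26) + 9)*(-1) = ((½)*(½)*25 + 9)*(-1) = (25/4 + 9)*(-1) = (61/4)*(-1) = -61/4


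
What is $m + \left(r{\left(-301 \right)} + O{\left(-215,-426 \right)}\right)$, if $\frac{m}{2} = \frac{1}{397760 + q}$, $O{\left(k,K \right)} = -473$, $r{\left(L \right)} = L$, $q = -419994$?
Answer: $- \frac{8604559}{11117} \approx -774.0$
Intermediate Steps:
$m = - \frac{1}{11117}$ ($m = \frac{2}{397760 - 419994} = \frac{2}{-22234} = 2 \left(- \frac{1}{22234}\right) = - \frac{1}{11117} \approx -8.9952 \cdot 10^{-5}$)
$m + \left(r{\left(-301 \right)} + O{\left(-215,-426 \right)}\right) = - \frac{1}{11117} - 774 = - \frac{8604559}{11117}$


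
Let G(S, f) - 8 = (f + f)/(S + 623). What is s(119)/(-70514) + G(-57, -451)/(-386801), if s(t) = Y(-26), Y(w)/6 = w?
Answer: 8474324333/3859396328531 ≈ 0.0021958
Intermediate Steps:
Y(w) = 6*w
G(S, f) = 8 + 2*f/(623 + S) (G(S, f) = 8 + (f + f)/(S + 623) = 8 + (2*f)/(623 + S) = 8 + 2*f/(623 + S))
s(t) = -156 (s(t) = 6*(-26) = -156)
s(119)/(-70514) + G(-57, -451)/(-386801) = -156/(-70514) + (2*(2492 - 451 + 4*(-57))/(623 - 57))/(-386801) = -156*(-1/70514) + (2*(2492 - 451 - 228)/566)*(-1/386801) = 78/35257 + (2*(1/566)*1813)*(-1/386801) = 78/35257 + (1813/283)*(-1/386801) = 78/35257 - 1813/109464683 = 8474324333/3859396328531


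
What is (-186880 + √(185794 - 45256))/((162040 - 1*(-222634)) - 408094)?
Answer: 9344/1171 - √140538/23420 ≈ 7.9635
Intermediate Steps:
(-186880 + √(185794 - 45256))/((162040 - 1*(-222634)) - 408094) = (-186880 + √140538)/((162040 + 222634) - 408094) = (-186880 + √140538)/(384674 - 408094) = (-186880 + √140538)/(-23420) = (-186880 + √140538)*(-1/23420) = 9344/1171 - √140538/23420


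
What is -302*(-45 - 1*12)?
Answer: 17214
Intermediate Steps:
-302*(-45 - 1*12) = -302*(-45 - 12) = -302*(-57) = 17214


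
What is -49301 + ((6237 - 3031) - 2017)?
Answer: -48112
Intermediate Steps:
-49301 + ((6237 - 3031) - 2017) = -49301 + (3206 - 2017) = -49301 + 1189 = -48112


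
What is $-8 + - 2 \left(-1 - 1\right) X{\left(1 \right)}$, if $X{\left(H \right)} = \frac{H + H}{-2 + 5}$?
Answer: $- \frac{16}{3} \approx -5.3333$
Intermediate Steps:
$X{\left(H \right)} = \frac{2 H}{3}$
$-8 + - 2 \left(-1 - 1\right) X{\left(1 \right)} = -8 + - 2 \left(-1 - 1\right) \frac{2}{3} \cdot 1 = -8 + \left(-2\right) \left(-2\right) \frac{2}{3} = -8 + 4 \cdot \frac{2}{3} = -8 + \frac{8}{3} = - \frac{16}{3}$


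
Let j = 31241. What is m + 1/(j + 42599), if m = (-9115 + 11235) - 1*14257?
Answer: -896196079/73840 ≈ -12137.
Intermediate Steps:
m = -12137 (m = 2120 - 14257 = -12137)
m + 1/(j + 42599) = -12137 + 1/(31241 + 42599) = -12137 + 1/73840 = -896196079/73840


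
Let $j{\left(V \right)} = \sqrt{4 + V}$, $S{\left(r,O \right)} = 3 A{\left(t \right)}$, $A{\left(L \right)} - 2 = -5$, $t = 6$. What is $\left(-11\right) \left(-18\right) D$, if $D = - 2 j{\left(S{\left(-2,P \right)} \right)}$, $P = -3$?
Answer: $- 396 i \sqrt{5} \approx - 885.48 i$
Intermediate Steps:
$A{\left(L \right)} = -3$ ($A{\left(L \right)} = 2 - 5 = -3$)
$S{\left(r,O \right)} = -9$ ($S{\left(r,O \right)} = 3 \left(-3\right) = -9$)
$D = - 2 i \sqrt{5}$ ($D = - 2 \sqrt{4 - 9} = - 2 \sqrt{-5} = - 2 i \sqrt{5} \approx - 4.4721 i$)
$\left(-11\right) \left(-18\right) D = \left(-11\right) \left(-18\right) \left(- 2 i \sqrt{5}\right) = 198 \left(- 2 i \sqrt{5}\right) = - 396 i \sqrt{5}$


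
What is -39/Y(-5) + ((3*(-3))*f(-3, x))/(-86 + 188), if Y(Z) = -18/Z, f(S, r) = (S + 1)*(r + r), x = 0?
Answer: -65/6 ≈ -10.833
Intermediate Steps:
f(S, r) = 2*r*(1 + S) (f(S, r) = (1 + S)*(2*r) = 2*r*(1 + S))
-39/Y(-5) + ((3*(-3))*f(-3, x))/(-86 + 188) = -39/((-18/(-5))) + ((3*(-3))*(2*0*(1 - 3)))/(-86 + 188) = -39/((-18*(-1/5))) - 18*0*(-2)/102 = -39/18/5 - 9*0*(1/102) = -39*5/18 + 0*(1/102) = -65/6 + 0 = -65/6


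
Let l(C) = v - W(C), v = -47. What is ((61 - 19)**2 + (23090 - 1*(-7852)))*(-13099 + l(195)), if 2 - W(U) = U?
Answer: -423640818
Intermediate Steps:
W(U) = 2 - U
l(C) = -49 + C (l(C) = -47 - (2 - C) = -47 + (-2 + C) = -49 + C)
((61 - 19)**2 + (23090 - 1*(-7852)))*(-13099 + l(195)) = ((61 - 19)**2 + (23090 - 1*(-7852)))*(-13099 + (-49 + 195)) = (42**2 + (23090 + 7852))*(-13099 + 146) = (1764 + 30942)*(-12953) = 32706*(-12953) = -423640818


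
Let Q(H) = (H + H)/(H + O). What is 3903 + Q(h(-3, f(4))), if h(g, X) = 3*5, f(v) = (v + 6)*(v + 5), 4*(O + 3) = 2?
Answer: 19527/5 ≈ 3905.4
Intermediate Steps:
O = -5/2 (O = -3 + (1/4)*2 = -3 + 1/2 = -5/2 ≈ -2.5000)
f(v) = (5 + v)*(6 + v) (f(v) = (6 + v)*(5 + v) = (5 + v)*(6 + v))
h(g, X) = 15
Q(H) = 2*H/(-5/2 + H) (Q(H) = (H + H)/(H - 5/2) = (2*H)/(-5/2 + H) = 2*H/(-5/2 + H))
3903 + Q(h(-3, f(4))) = 3903 + 4*15/(-5 + 2*15) = 3903 + 4*15/(-5 + 30) = 3903 + 4*15/25 = 3903 + 4*15*(1/25) = 3903 + 12/5 = 19527/5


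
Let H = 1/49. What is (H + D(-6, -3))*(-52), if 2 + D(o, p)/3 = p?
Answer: 38168/49 ≈ 778.94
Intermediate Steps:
D(o, p) = -6 + 3*p
H = 1/49 ≈ 0.020408
(H + D(-6, -3))*(-52) = (1/49 + (-6 + 3*(-3)))*(-52) = (1/49 + (-6 - 9))*(-52) = (1/49 - 15)*(-52) = -734/49*(-52) = 38168/49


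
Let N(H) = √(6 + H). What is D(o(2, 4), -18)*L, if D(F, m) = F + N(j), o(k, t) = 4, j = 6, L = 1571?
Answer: 6284 + 3142*√3 ≈ 11726.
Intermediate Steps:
D(F, m) = F + 2*√3 (D(F, m) = F + √(6 + 6) = F + √12 = F + 2*√3)
D(o(2, 4), -18)*L = (4 + 2*√3)*1571 = 6284 + 3142*√3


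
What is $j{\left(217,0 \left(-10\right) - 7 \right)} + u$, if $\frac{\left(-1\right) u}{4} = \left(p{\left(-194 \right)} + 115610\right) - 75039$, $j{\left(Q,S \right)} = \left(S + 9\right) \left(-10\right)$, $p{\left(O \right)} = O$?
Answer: $-161528$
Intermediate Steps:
$j{\left(Q,S \right)} = -90 - 10 S$ ($j{\left(Q,S \right)} = \left(9 + S\right) \left(-10\right) = -90 - 10 S$)
$u = -161508$ ($u = - 4 \left(\left(-194 + 115610\right) - 75039\right) = - 4 \left(115416 - 75039\right) = \left(-4\right) 40377 = -161508$)
$j{\left(217,0 \left(-10\right) - 7 \right)} + u = \left(-90 - 10 \left(0 \left(-10\right) - 7\right)\right) - 161508 = \left(-90 - 10 \left(0 - 7\right)\right) - 161508 = \left(-90 - -70\right) - 161508 = \left(-90 + 70\right) - 161508 = -20 - 161508 = -161528$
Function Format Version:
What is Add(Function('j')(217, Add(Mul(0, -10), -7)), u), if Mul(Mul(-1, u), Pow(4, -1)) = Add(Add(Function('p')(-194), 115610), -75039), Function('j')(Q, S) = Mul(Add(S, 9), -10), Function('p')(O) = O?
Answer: -161528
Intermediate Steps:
Function('j')(Q, S) = Add(-90, Mul(-10, S)) (Function('j')(Q, S) = Mul(Add(9, S), -10) = Add(-90, Mul(-10, S)))
u = -161508 (u = Mul(-4, Add(Add(-194, 115610), -75039)) = Mul(-4, Add(115416, -75039)) = Mul(-4, 40377) = -161508)
Add(Function('j')(217, Add(Mul(0, -10), -7)), u) = Add(Add(-90, Mul(-10, Add(Mul(0, -10), -7))), -161508) = Add(Add(-90, Mul(-10, Add(0, -7))), -161508) = Add(Add(-90, Mul(-10, -7)), -161508) = Add(Add(-90, 70), -161508) = Add(-20, -161508) = -161528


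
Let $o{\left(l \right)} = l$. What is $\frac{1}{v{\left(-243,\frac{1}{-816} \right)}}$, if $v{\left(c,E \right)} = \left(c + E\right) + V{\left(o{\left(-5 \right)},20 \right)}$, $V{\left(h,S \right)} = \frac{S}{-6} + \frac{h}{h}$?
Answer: $- \frac{272}{66731} \approx -0.0040761$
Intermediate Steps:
$V{\left(h,S \right)} = 1 - \frac{S}{6}$ ($V{\left(h,S \right)} = S \left(- \frac{1}{6}\right) + 1 = - \frac{S}{6} + 1 = 1 - \frac{S}{6}$)
$v{\left(c,E \right)} = - \frac{7}{3} + E + c$ ($v{\left(c,E \right)} = \left(c + E\right) + \left(1 - \frac{10}{3}\right) = \left(E + c\right) + \left(1 - \frac{10}{3}\right) = \left(E + c\right) - \frac{7}{3} = - \frac{7}{3} + E + c$)
$\frac{1}{v{\left(-243,\frac{1}{-816} \right)}} = \frac{1}{- \frac{7}{3} + \frac{1}{-816} - 243} = \frac{1}{- \frac{7}{3} - \frac{1}{816} - 243} = \frac{1}{- \frac{66731}{272}} = - \frac{272}{66731}$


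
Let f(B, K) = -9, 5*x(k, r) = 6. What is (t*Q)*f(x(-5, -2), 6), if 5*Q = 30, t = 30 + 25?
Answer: -2970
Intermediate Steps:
x(k, r) = 6/5 (x(k, r) = (⅕)*6 = 6/5)
t = 55
Q = 6 (Q = (⅕)*30 = 6)
(t*Q)*f(x(-5, -2), 6) = (55*6)*(-9) = 330*(-9) = -2970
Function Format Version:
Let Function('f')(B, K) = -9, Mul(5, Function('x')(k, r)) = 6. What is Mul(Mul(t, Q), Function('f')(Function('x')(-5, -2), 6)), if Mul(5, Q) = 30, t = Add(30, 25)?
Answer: -2970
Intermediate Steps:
Function('x')(k, r) = Rational(6, 5) (Function('x')(k, r) = Mul(Rational(1, 5), 6) = Rational(6, 5))
t = 55
Q = 6 (Q = Mul(Rational(1, 5), 30) = 6)
Mul(Mul(t, Q), Function('f')(Function('x')(-5, -2), 6)) = Mul(Mul(55, 6), -9) = Mul(330, -9) = -2970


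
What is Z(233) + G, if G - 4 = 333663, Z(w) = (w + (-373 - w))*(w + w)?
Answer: 159849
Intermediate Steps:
Z(w) = -746*w
G = 333667 (G = 4 + 333663 = 333667)
Z(233) + G = -746*233 + 333667 = -173818 + 333667 = 159849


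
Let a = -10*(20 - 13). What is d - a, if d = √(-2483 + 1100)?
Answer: 70 + I*√1383 ≈ 70.0 + 37.189*I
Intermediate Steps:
a = -70 (a = -10*7 = -70)
d = I*√1383 (d = √(-1383) = I*√1383 ≈ 37.189*I)
d - a = I*√1383 - 1*(-70) = I*√1383 + 70 = 70 + I*√1383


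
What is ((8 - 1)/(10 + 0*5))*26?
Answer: 91/5 ≈ 18.200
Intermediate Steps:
((8 - 1)/(10 + 0*5))*26 = (7/(10 + 0))*26 = (7/10)*26 = 91/5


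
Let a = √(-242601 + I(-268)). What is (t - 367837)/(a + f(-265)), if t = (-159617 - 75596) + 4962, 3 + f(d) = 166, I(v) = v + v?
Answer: -48744172/134853 + 299044*I*√243137/134853 ≈ -361.46 + 1093.5*I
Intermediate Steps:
I(v) = 2*v
f(d) = 163 (f(d) = -3 + 166 = 163)
a = I*√243137 (a = √(-242601 + 2*(-268)) = √(-242601 - 536) = √(-243137) = I*√243137 ≈ 493.09*I)
t = -230251 (t = -235213 + 4962 = -230251)
(t - 367837)/(a + f(-265)) = (-230251 - 367837)/(I*√243137 + 163) = -598088/(163 + I*√243137)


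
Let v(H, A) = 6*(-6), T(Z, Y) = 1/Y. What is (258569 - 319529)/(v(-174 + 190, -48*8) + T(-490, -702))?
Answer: 336960/199 ≈ 1693.3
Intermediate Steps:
v(H, A) = -36
(258569 - 319529)/(v(-174 + 190, -48*8) + T(-490, -702)) = (258569 - 319529)/(-36 + 1/(-702)) = -60960/(-36 - 1/702) = -60960/(-25273/702) = -60960*(-702/25273) = 336960/199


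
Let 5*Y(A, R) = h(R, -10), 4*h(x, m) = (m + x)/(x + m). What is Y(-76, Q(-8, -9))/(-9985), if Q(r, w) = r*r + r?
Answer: -1/199700 ≈ -5.0075e-6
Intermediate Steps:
h(x, m) = 1/4 (h(x, m) = ((m + x)/(x + m))/4 = ((m + x)/(m + x))/4 = (1/4)*1 = 1/4)
Q(r, w) = r + r**2 (Q(r, w) = r**2 + r = r + r**2)
Y(A, R) = 1/20 (Y(A, R) = (1/5)*(1/4) = 1/20)
Y(-76, Q(-8, -9))/(-9985) = (1/20)/(-9985) = (1/20)*(-1/9985) = -1/199700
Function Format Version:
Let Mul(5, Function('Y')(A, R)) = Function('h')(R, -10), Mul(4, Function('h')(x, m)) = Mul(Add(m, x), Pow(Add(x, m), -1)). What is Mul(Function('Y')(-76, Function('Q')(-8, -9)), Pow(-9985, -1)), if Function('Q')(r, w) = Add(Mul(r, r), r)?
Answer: Rational(-1, 199700) ≈ -5.0075e-6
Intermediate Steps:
Function('h')(x, m) = Rational(1, 4) (Function('h')(x, m) = Mul(Rational(1, 4), Mul(Add(m, x), Pow(Add(x, m), -1))) = Mul(Rational(1, 4), Mul(Add(m, x), Pow(Add(m, x), -1))) = Mul(Rational(1, 4), 1) = Rational(1, 4))
Function('Q')(r, w) = Add(r, Pow(r, 2)) (Function('Q')(r, w) = Add(Pow(r, 2), r) = Add(r, Pow(r, 2)))
Function('Y')(A, R) = Rational(1, 20) (Function('Y')(A, R) = Mul(Rational(1, 5), Rational(1, 4)) = Rational(1, 20))
Mul(Function('Y')(-76, Function('Q')(-8, -9)), Pow(-9985, -1)) = Mul(Rational(1, 20), Pow(-9985, -1)) = Mul(Rational(1, 20), Rational(-1, 9985)) = Rational(-1, 199700)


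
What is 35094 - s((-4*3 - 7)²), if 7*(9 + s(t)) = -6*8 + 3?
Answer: 245766/7 ≈ 35109.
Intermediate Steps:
s(t) = -108/7 (s(t) = -9 + (-6*8 + 3)/7 = -9 + (-48 + 3)/7 = -9 + (⅐)*(-45) = -9 - 45/7 = -108/7)
35094 - s((-4*3 - 7)²) = 35094 - 1*(-108/7) = 35094 + 108/7 = 245766/7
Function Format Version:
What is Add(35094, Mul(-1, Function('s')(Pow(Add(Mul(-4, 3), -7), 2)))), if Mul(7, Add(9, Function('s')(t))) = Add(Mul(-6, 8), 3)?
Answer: Rational(245766, 7) ≈ 35109.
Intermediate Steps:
Function('s')(t) = Rational(-108, 7) (Function('s')(t) = Add(-9, Mul(Rational(1, 7), Add(Mul(-6, 8), 3))) = Add(-9, Mul(Rational(1, 7), Add(-48, 3))) = Add(-9, Mul(Rational(1, 7), -45)) = Add(-9, Rational(-45, 7)) = Rational(-108, 7))
Add(35094, Mul(-1, Function('s')(Pow(Add(Mul(-4, 3), -7), 2)))) = Add(35094, Mul(-1, Rational(-108, 7))) = Add(35094, Rational(108, 7)) = Rational(245766, 7)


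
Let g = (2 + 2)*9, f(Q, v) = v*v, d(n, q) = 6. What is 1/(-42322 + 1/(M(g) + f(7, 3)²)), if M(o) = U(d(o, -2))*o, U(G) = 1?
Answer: -117/4951673 ≈ -2.3628e-5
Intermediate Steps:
f(Q, v) = v²
g = 36 (g = 4*9 = 36)
M(o) = o (M(o) = 1*o = o)
1/(-42322 + 1/(M(g) + f(7, 3)²)) = 1/(-42322 + 1/(36 + (3²)²)) = 1/(-42322 + 1/(36 + 9²)) = 1/(-42322 + 1/(36 + 81)) = 1/(-42322 + 1/117) = 1/(-4951673/117) = -117/4951673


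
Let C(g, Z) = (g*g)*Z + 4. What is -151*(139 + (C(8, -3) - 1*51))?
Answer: 15100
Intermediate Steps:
C(g, Z) = 4 + Z*g² (C(g, Z) = g²*Z + 4 = Z*g² + 4 = 4 + Z*g²)
-151*(139 + (C(8, -3) - 1*51)) = -151*(139 + ((4 - 3*8²) - 1*51)) = -151*(139 + ((4 - 3*64) - 51)) = -151*(139 + ((4 - 192) - 51)) = -151*(139 + (-188 - 51)) = -151*(139 - 239) = -151*(-100) = 15100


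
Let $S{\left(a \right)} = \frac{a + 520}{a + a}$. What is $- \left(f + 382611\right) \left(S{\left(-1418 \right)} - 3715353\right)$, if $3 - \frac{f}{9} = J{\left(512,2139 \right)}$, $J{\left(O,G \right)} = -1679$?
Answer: $\frac{2955555628905}{2} \approx 1.4778 \cdot 10^{12}$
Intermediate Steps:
$f = 15138$ ($f = 27 - -15111 = 27 + 15111 = 15138$)
$S{\left(a \right)} = \frac{520 + a}{2 a}$
$- \left(f + 382611\right) \left(S{\left(-1418 \right)} - 3715353\right) = - \left(15138 + 382611\right) \left(\frac{520 - 1418}{2 \left(-1418\right)} - 3715353\right) = - 397749 \left(\frac{1}{2} \left(- \frac{1}{1418}\right) \left(-898\right) - 3715353\right) = - 397749 \left(\frac{449}{1418} - 3715353\right) = - \frac{397749 \left(-5268370105\right)}{1418} = \left(-1\right) \left(- \frac{2955555628905}{2}\right) = \frac{2955555628905}{2}$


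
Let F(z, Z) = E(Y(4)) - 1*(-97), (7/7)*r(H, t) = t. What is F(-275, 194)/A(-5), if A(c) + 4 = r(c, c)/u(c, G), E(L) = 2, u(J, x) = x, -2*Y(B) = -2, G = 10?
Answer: -22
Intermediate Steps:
r(H, t) = t
Y(B) = 1 (Y(B) = -½*(-2) = 1)
A(c) = -4 + c/10
F(z, Z) = 99 (F(z, Z) = 2 - 1*(-97) = 2 + 97 = 99)
F(-275, 194)/A(-5) = 99/(-4 + (⅒)*(-5)) = 99/(-4 - ½) = 99/(-9/2) = 99*(-2/9) = -22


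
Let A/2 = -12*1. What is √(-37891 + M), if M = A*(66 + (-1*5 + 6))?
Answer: I*√39499 ≈ 198.74*I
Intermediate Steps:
A = -24 (A = 2*(-12*1) = 2*(-12) = -24)
M = -1608 (M = -24*(66 + (-1*5 + 6)) = -24*(66 + (-5 + 6)) = -24*(66 + 1) = -24*67 = -1608)
√(-37891 + M) = √(-37891 - 1608) = √(-39499) = I*√39499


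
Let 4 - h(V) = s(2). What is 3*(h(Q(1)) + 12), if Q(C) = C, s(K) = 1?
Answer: 45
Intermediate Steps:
h(V) = 3 (h(V) = 4 - 1*1 = 4 - 1 = 3)
3*(h(Q(1)) + 12) = 3*(3 + 12) = 3*15 = 45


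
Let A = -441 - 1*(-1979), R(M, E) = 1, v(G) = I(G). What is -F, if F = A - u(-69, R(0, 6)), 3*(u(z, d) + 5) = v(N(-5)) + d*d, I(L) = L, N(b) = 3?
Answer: -4625/3 ≈ -1541.7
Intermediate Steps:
v(G) = G
u(z, d) = -4 + d**2/3 (u(z, d) = -5 + (3 + d*d)/3 = -5 + (3 + d**2)/3 = -5 + (1 + d**2/3) = -4 + d**2/3)
A = 1538 (A = -441 + 1979 = 1538)
F = 4625/3 (F = 1538 - (-4 + (1/3)*1**2) = 1538 - (-4 + (1/3)*1) = 1538 - (-4 + 1/3) = 1538 - 1*(-11/3) = 1538 + 11/3 = 4625/3 ≈ 1541.7)
-F = -1*4625/3 = -4625/3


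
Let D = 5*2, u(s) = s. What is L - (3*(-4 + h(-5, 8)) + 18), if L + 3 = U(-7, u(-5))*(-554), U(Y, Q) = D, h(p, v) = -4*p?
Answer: -5609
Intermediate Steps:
D = 10
U(Y, Q) = 10
L = -5543 (L = -3 + 10*(-554) = -3 - 5540 = -5543)
L - (3*(-4 + h(-5, 8)) + 18) = -5543 - (3*(-4 - 4*(-5)) + 18) = -5543 - (3*(-4 + 20) + 18) = -5543 - (3*16 + 18) = -5543 - (48 + 18) = -5543 - 1*66 = -5543 - 66 = -5609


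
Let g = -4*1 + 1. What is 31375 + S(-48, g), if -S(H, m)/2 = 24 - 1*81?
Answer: 31489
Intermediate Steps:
g = -3 (g = -4 + 1 = -3)
S(H, m) = 114 (S(H, m) = -2*(24 - 1*81) = -2*(24 - 81) = -2*(-57) = 114)
31375 + S(-48, g) = 31375 + 114 = 31489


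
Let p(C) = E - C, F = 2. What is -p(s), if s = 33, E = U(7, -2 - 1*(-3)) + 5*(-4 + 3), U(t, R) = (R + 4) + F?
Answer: 31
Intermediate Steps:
U(t, R) = 6 + R (U(t, R) = (R + 4) + 2 = (4 + R) + 2 = 6 + R)
E = 2 (E = (6 + (-2 - 1*(-3))) + 5*(-4 + 3) = (6 + (-2 + 3)) + 5*(-1) = (6 + 1) - 5 = 7 - 5 = 2)
p(C) = 2 - C
-p(s) = -(2 - 1*33) = -(2 - 33) = -1*(-31) = 31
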